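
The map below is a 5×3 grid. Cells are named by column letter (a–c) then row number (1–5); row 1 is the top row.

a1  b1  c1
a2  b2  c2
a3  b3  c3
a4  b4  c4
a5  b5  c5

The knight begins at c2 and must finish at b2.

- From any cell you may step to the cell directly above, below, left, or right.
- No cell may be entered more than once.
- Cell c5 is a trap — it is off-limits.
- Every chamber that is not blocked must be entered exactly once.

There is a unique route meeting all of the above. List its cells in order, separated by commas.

Need to visit all 14 open cells exactly once, starting at c2 and ending at b2.
Route from c2: up 1 to c1, left 2 to a1, down 4 to a5, right 1 to b5, up 1 to b4, right 1 to c4, up 1 to c3, left 1 to b3, up 1 to b2 — 13 moves in all.
Check: all 14 open cells covered.

c2, c1, b1, a1, a2, a3, a4, a5, b5, b4, c4, c3, b3, b2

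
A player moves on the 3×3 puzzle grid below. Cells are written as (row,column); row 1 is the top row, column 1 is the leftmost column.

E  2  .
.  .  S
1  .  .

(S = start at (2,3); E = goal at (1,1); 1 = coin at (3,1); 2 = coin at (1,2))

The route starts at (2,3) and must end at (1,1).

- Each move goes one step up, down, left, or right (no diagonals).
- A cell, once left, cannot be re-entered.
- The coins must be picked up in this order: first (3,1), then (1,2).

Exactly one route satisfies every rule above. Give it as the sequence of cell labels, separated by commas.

(2,3), (3,3), (3,2), (3,1), (2,1), (2,2), (1,2), (1,1)

The waypoints must appear in the order (3,1), (1,2), with no cell reused.
Route from (2,3): down 1 to (3,3), left 2 to (3,1), up 1 to (2,1), right 1 to (2,2), up 1 to (1,2), left 1 to (1,1) — 7 moves in all.
Check: order respected (1 at step 3, 2 at step 6).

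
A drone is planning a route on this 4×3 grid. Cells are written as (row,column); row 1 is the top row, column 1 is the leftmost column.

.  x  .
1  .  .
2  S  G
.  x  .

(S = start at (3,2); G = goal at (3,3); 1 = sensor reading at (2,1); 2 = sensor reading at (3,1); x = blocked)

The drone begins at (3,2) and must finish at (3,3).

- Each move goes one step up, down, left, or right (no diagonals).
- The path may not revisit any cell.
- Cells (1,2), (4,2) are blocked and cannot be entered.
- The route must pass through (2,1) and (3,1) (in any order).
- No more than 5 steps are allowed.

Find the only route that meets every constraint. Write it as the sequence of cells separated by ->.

(3,2) -> (3,1) -> (2,1) -> (2,2) -> (2,3) -> (3,3)

The budget equals the shortest possible length, so every move has to be on a shortest route through the required cells.
Route from (3,2): left to (3,1), up to (2,1), 2× right (reaching (2,3)), down to (3,3) — 5 moves in all.
Check: all required cells visited; 5 ≤ 5 moves.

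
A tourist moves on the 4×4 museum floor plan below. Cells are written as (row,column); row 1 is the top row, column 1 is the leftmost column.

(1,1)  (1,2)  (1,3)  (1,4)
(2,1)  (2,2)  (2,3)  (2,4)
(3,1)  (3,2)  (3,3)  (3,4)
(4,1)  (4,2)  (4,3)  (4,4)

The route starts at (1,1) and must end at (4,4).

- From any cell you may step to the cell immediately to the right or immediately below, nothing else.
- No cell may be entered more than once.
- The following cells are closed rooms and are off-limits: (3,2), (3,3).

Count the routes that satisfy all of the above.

5

A right/down-only route from (1,1) to (4,4) makes exactly 3 down-moves and 3 right-moves in some order.
With no other constraints that would be C(6,3) = 20 routes.
Subtract routes through each blocked cell (inclusion–exclusion for overlaps): − through (3,2): 9 − through (3,3): 12 + through (3,2)&(3,3): 6 → 5.
That gives 5 routes.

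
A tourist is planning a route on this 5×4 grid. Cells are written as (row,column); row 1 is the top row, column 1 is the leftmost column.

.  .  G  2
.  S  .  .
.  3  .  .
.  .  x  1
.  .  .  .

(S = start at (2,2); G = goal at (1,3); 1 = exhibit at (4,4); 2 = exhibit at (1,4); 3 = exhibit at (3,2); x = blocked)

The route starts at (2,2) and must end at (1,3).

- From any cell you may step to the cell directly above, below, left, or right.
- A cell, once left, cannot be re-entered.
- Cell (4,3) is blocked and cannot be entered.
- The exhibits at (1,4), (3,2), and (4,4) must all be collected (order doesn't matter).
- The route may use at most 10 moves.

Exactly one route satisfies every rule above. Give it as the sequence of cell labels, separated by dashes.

(2,2) - (3,2) - (4,2) - (5,2) - (5,3) - (5,4) - (4,4) - (3,4) - (2,4) - (1,4) - (1,3)

The 10-move cap with required stops at (1,4), (3,2), (4,4) leaves no slack for detours.
Route from (2,2): 3× down (reaching (5,2)), 2× right (reaching (5,4)), 4× up (reaching (1,4)), left to (1,3) — 10 moves in all.
Check: all required cells visited; 10 ≤ 10 moves.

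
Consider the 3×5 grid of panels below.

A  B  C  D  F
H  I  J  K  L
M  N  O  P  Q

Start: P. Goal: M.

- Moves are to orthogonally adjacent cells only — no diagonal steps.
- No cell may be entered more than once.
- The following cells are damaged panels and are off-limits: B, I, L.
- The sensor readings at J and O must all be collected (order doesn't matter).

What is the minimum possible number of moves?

5

Any route passes through J and O in some order between P and M. Summing Manhattan distances along each leg and taking the cheapest ordering (P → O → J → M) gives a lower bound of 1 + 1 + 3 = 5 moves.
A route of 5 moves achieves this: P → K → J → O → N → M.
Since 5 matches the lower bound, it is optimal.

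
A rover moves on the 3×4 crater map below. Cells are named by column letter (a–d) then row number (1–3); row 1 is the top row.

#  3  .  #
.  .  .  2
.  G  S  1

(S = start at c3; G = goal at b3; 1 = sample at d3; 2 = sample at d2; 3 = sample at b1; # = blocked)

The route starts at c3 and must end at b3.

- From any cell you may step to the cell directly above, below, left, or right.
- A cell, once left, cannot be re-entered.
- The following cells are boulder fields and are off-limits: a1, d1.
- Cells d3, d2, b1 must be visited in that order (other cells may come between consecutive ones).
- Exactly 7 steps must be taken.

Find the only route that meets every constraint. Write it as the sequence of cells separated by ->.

The waypoints must appear in the order d3, d2, b1, with no cell reused.
Route from c3: right 1 to d3, up 1 to d2, left 1 to c2, up 1 to c1, left 1 to b1, down 2 to b3 — 7 moves in all.
Check: order respected (1 at step 1, 2 at step 2, 3 at step 5); 7 moves as required.

c3 -> d3 -> d2 -> c2 -> c1 -> b1 -> b2 -> b3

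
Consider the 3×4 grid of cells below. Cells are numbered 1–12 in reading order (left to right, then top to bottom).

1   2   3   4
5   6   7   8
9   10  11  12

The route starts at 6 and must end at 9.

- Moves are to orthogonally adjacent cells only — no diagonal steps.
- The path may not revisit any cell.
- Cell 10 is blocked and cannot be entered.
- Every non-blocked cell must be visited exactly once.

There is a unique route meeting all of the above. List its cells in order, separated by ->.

6 -> 7 -> 11 -> 12 -> 8 -> 4 -> 3 -> 2 -> 1 -> 5 -> 9

Need to visit all 11 open cells exactly once, starting at 6 and ending at 9.
Route from 6: right to 7, down to 11, right to 12, 2× up (reaching 4), 3× left (reaching 1), 2× down (reaching 9) — 10 moves in all.
Check: all 11 open cells covered.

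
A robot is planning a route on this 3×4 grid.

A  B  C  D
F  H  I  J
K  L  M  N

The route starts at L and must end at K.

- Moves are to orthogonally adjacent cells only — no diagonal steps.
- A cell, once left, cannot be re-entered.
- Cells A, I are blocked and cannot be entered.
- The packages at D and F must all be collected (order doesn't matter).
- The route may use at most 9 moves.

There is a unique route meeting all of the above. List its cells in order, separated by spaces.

The budget equals the shortest possible length, so every move has to be on a shortest route through the required cells.
Route from L: 2× right (reaching N), 2× up (reaching D), 2× left (reaching B), down to H, left to F, down to K — 9 moves in all.
Check: all required cells visited; 9 ≤ 9 moves.

L M N J D C B H F K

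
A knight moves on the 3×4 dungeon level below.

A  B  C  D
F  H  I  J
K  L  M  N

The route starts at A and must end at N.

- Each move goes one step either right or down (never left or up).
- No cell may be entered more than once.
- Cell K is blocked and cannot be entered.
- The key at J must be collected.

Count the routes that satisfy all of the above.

4

A right/down-only route from A to N makes exactly 2 down-moves and 3 right-moves in some order.
With no other constraints that would be C(5,2) = 10 routes.
Split at J and multiply the segment counts (each segment already excludes blocked cells): A→J: 4; J→N: 1; product = 4.
That gives 4 routes.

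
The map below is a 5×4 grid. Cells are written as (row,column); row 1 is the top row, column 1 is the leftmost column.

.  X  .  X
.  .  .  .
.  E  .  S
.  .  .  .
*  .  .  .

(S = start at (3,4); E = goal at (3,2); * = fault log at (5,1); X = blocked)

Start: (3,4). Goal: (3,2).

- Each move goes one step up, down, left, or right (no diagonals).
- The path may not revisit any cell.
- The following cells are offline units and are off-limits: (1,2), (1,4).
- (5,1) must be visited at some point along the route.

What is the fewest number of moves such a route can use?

8

Any route passes through (5,1) somewhere between (3,4) and (3,2). Summing Manhattan distances along the two legs ((3,4) → (5,1) → (3,2)) gives a lower bound of 5 + 3 = 8 moves.
A route of 8 moves achieves this: (3,4) → (4,4) → (5,4) → (5,3) → (5,2) → (5,1) → (4,1) → (3,1) → (3,2).
Since 8 matches the lower bound, it is optimal.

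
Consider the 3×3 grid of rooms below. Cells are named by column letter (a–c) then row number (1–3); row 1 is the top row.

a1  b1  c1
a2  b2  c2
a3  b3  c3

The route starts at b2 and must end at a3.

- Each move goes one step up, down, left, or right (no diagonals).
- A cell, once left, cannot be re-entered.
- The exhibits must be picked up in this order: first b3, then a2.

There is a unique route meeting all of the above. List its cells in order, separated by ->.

b2 -> b3 -> c3 -> c2 -> c1 -> b1 -> a1 -> a2 -> a3

The waypoints must appear in the order b3, a2, with no cell reused.
Route from b2: down to b3, right to c3, 2× up (reaching c1), 2× left (reaching a1), 2× down (reaching a3) — 8 moves in all.
Check: order respected (b3 at step 1, a2 at step 7).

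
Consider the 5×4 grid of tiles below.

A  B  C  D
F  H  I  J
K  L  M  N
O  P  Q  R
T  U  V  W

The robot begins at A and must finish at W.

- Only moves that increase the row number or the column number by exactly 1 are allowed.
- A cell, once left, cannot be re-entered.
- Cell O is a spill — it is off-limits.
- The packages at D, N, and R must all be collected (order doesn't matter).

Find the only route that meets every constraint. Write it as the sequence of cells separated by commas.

A, B, C, D, J, N, R, W

Moves only go right or down, so the column and row indices never decrease.
Route from A: 3× right (reaching D), 4× down (reaching W) — 7 moves in all.
Check: all required cells visited.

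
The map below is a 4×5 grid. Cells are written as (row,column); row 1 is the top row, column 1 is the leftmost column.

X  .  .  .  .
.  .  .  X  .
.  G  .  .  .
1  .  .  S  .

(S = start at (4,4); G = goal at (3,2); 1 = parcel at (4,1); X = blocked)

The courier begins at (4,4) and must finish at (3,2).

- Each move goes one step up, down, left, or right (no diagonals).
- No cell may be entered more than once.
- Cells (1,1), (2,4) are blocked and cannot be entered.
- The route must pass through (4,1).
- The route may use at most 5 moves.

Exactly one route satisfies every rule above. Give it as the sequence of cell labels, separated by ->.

Any route must reach (4,1) and still end at (3,2) within 5 moves, so the order of the required stops is forced.
Route from (4,4): left 3 to (4,1), up 1 to (3,1), right 1 to (3,2) — 5 moves in all.
Check: all required cells visited; 5 ≤ 5 moves.

(4,4) -> (4,3) -> (4,2) -> (4,1) -> (3,1) -> (3,2)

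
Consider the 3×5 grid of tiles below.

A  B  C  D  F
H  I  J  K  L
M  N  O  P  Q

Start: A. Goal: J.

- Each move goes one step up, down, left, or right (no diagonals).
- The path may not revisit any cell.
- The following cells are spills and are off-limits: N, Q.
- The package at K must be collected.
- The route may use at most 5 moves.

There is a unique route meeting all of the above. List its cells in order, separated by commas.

A, B, C, D, K, J

The 5-move cap with required stops at K leaves no slack for detours.
Route from A: right 3 to D, down 1 to K, left 1 to J — 5 moves in all.
Check: all required cells visited; 5 ≤ 5 moves.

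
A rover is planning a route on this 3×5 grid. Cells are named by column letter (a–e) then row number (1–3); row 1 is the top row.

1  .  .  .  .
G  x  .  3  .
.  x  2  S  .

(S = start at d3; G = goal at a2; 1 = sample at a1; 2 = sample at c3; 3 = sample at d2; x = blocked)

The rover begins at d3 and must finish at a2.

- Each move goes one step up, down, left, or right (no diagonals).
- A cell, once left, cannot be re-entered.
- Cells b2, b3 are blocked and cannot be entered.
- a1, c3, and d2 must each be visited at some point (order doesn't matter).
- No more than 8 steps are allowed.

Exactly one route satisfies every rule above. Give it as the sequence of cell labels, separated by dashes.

d3 - c3 - c2 - d2 - d1 - c1 - b1 - a1 - a2

The 8-move cap with required stops at a1, c3, d2 leaves no slack for detours.
Route from d3: left to c3, up to c2, right to d2, up to d1, 3× left (reaching a1), down to a2 — 8 moves in all.
Check: all required cells visited; 8 ≤ 8 moves.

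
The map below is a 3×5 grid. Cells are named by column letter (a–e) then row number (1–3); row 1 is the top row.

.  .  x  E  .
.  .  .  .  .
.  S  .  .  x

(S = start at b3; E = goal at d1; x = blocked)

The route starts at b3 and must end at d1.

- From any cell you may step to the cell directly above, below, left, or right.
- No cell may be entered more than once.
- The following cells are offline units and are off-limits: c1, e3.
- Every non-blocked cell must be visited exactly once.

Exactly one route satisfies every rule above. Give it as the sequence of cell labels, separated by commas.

b3, a3, a2, a1, b1, b2, c2, c3, d3, d2, e2, e1, d1

Need to visit all 13 open cells exactly once, starting at b3 and ending at d1.
Cell a1 has only two open neighbours (a2 and b1), so the path must pass straight through it: one of those is the cell it's entered from and the other is where it exits.
Route from b3: left to a3, 2× up (reaching a1), right to b1, down to b2, right to c2, down to c3, right to d3, up to d2, right to e2, up to e1, left to d1 — 12 moves in all.
Check: all 13 open cells covered.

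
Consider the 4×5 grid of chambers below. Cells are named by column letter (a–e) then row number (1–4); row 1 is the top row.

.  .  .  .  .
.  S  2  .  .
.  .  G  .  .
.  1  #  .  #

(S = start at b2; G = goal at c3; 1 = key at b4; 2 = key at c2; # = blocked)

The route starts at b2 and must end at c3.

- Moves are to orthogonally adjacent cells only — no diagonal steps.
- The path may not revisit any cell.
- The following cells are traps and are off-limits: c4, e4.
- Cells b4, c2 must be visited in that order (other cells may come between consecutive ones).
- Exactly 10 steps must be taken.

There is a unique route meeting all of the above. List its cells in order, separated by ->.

The waypoints must appear in the order b4, c2, with no cell reused.
Route from b2: down 2 to b4, left 1 to a4, up 3 to a1, right 2 to c1, down 2 to c3 — 10 moves in all.
Check: order respected (1 at step 2, 2 at step 9); 10 moves as required.

b2 -> b3 -> b4 -> a4 -> a3 -> a2 -> a1 -> b1 -> c1 -> c2 -> c3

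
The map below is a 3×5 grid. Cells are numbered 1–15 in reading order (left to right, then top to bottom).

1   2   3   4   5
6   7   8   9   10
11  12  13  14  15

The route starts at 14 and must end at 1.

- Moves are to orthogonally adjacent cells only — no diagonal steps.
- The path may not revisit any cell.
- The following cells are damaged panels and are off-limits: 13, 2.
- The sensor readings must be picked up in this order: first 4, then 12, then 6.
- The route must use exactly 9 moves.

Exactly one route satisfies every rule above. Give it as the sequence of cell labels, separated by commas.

The waypoints must appear in the order 4, 12, 6, with no cell reused.
Route from 14: 2× up (reaching 4), left to 3, down to 8, left to 7, down to 12, left to 11, 2× up (reaching 1) — 9 moves in all.
Check: order respected (4 at step 2, 12 at step 6, 6 at step 8); 9 moves as required.

14, 9, 4, 3, 8, 7, 12, 11, 6, 1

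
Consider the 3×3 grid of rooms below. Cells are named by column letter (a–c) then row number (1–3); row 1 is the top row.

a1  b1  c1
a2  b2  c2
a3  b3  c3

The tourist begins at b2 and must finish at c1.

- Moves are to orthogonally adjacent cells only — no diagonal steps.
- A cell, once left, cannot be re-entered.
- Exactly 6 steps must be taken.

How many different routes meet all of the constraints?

Need simple routes of exactly 6 moves from b2 to c1 (Manhattan distance 2, so 2 moves are spent on a detour and 2 undoing it).
Enumerating: b2 b3 a3 a2 a1 b1 c1 | b2 a2 a3 b3 c3 c2 c1.
That gives 2 routes.

2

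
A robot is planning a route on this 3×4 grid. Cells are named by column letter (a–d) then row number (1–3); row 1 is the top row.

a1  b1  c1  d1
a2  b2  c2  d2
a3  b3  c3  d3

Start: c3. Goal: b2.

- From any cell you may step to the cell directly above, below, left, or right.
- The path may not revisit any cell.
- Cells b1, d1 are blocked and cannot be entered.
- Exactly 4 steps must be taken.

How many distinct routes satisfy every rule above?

Need simple routes of exactly 4 moves from c3 to b2 (Manhattan distance 2, so 1 moves are spent on a detour and 1 undoing it).
Enumerating: c3 b3 a3 a2 b2 | c3 d3 d2 c2 b2.
That gives 2 routes.

2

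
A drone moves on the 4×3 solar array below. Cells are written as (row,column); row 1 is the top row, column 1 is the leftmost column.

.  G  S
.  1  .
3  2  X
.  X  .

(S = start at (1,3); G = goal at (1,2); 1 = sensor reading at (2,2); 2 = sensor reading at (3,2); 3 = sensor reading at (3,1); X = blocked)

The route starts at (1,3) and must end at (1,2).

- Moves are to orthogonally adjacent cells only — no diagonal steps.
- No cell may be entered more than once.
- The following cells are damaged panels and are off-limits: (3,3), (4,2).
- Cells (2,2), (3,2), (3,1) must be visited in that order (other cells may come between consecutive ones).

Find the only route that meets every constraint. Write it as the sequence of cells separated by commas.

(1,3), (2,3), (2,2), (3,2), (3,1), (2,1), (1,1), (1,2)

The waypoints must appear in the order (2,2), (3,2), (3,1), with no cell reused.
Route from (1,3): down 1 to (2,3), left 1 to (2,2), down 1 to (3,2), left 1 to (3,1), up 2 to (1,1), right 1 to (1,2) — 7 moves in all.
Check: order respected (1 at step 2, 2 at step 3, 3 at step 4).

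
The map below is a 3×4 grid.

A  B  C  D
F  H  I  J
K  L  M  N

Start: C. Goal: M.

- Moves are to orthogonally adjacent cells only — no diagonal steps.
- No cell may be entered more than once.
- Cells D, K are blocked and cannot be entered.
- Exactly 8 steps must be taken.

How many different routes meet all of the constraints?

Need simple routes of exactly 8 moves from C to M (Manhattan distance 2, so 3 moves are spent on a detour and 3 undoing it).
Enumerating: C B A F H I J N M.
That gives 1 route.

1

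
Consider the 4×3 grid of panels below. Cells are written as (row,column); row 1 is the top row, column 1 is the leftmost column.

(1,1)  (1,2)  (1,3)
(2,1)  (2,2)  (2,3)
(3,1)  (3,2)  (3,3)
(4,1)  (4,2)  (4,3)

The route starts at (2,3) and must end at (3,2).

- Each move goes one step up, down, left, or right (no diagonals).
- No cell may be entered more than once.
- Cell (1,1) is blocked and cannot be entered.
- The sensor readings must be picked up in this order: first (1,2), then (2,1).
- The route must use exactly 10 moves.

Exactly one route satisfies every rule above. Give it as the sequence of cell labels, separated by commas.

(2,3), (1,3), (1,2), (2,2), (2,1), (3,1), (4,1), (4,2), (4,3), (3,3), (3,2)

The waypoints must appear in the order (1,2), (2,1), with no cell reused.
Route from (2,3): up 1 to (1,3), left 1 to (1,2), down 1 to (2,2), left 1 to (2,1), down 2 to (4,1), right 2 to (4,3), up 1 to (3,3), left 1 to (3,2) — 10 moves in all.
Check: order respected ((1,2) at step 2, (2,1) at step 4); 10 moves as required.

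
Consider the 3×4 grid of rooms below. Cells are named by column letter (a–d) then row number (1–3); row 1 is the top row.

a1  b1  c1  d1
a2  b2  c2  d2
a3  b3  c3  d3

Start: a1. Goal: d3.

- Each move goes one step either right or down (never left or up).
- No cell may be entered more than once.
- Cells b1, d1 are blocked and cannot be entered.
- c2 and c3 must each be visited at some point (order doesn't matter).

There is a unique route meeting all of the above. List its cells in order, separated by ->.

Moves only go right or down, so the column and row indices never decrease.
Route from a1: down to a2, 2× right (reaching c2), down to c3, right to d3 — 5 moves in all.
Check: all required cells visited.

a1 -> a2 -> b2 -> c2 -> c3 -> d3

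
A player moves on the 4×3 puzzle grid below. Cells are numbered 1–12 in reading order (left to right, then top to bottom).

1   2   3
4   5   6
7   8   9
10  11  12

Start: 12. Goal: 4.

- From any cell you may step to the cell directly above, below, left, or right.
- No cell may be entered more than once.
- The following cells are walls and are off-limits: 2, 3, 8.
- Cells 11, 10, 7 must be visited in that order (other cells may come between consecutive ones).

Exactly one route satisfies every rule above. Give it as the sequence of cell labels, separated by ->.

12 -> 11 -> 10 -> 7 -> 4

The waypoints must appear in the order 11, 10, 7, with no cell reused.
Route from 12: 2× left (reaching 10), 2× up (reaching 4) — 4 moves in all.
Check: order respected (11 at step 1, 10 at step 2, 7 at step 3).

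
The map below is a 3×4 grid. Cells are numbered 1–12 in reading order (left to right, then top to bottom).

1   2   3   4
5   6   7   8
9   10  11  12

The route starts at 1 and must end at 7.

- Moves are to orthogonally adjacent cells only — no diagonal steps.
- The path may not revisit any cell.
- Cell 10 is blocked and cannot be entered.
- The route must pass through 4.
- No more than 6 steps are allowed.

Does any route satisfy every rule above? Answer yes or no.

yes

One route that works: 1 → 2 → 3 → 4 → 8 → 7.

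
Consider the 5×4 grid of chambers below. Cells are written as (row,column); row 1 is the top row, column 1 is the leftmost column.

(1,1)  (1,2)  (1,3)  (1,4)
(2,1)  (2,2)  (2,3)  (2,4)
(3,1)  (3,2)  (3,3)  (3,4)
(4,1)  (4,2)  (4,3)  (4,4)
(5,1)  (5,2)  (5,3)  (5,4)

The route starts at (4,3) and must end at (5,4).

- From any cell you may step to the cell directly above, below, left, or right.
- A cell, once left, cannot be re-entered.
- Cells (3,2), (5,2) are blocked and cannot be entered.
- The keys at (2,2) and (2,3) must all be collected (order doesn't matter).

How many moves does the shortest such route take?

10

Any route passes through (2,2) and (2,3) in some order between (4,3) and (5,4). Summing Manhattan distances along each leg and taking the cheapest ordering ((4,3) → (2,2) → (2,3) → (5,4)) gives a lower bound of 3 + 1 + 4 = 8 moves.
The shortest route satisfying every rule uses 10 moves: (4,3) → (3,3) → (2,3) → (2,2) → (1,2) → (1,3) → (1,4) → (2,4) → (3,4) → (4,4) → (5,4).
The no-revisit rule (legs can't share cells) pushes the minimum above the 8-move bound; an exhaustive check rules out every length from 8 to 9, leaving 10 as the minimum.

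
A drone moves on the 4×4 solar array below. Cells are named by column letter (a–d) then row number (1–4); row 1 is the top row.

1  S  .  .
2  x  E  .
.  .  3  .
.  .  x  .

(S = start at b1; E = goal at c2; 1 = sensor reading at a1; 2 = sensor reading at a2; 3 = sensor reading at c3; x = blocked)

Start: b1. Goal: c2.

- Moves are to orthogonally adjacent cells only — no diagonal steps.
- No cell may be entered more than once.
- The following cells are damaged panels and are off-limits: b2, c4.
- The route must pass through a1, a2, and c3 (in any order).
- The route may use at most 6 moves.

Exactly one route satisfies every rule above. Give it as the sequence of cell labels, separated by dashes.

The budget equals the shortest possible length, so every move has to be on a shortest route through the required cells.
Route from b1: left to a1, 2× down (reaching a3), 2× right (reaching c3), up to c2 — 6 moves in all.
Check: all required cells visited; 6 ≤ 6 moves.

b1 - a1 - a2 - a3 - b3 - c3 - c2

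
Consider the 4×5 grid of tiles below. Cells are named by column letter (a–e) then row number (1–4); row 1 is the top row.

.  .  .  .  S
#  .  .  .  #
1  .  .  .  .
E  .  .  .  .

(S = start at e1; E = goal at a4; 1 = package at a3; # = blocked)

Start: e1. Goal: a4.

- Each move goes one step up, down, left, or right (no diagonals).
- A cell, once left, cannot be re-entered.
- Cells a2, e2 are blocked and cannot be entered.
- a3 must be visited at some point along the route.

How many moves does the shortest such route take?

7

Any route passes through a3 somewhere between e1 and a4. Summing Manhattan distances along the two legs (e1 → a3 → a4) gives a lower bound of 6 + 1 = 7 moves.
A route of 7 moves achieves this: e1 → d1 → d2 → d3 → c3 → b3 → a3 → a4.
Since 7 matches the lower bound, it is optimal.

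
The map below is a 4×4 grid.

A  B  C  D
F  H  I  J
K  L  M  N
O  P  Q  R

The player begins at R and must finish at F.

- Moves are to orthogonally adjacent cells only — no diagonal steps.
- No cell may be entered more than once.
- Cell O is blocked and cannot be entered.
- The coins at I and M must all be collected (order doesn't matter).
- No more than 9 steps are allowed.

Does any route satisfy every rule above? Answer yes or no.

yes

One route that works: R → N → M → I → H → F.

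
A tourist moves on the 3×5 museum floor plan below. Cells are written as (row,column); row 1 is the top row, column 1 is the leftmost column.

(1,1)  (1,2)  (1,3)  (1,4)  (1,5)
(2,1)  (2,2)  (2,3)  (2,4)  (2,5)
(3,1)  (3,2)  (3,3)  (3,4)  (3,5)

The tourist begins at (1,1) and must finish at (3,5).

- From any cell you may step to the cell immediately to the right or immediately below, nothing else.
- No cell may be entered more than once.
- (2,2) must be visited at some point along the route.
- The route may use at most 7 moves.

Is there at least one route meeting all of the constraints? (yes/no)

yes

One route that works: (1,1) → (2,1) → (2,2) → (3,2) → (3,3) → (3,4) → (3,5).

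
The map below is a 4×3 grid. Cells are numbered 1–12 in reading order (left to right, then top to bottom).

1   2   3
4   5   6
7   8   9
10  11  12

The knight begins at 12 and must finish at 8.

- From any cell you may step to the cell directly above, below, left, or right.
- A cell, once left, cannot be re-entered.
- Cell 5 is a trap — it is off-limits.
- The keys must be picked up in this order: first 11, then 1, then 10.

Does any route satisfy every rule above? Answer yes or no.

Ignoring the required order, 2 revisit-free routes from 12 to 8 pass through all of 11, 1, and 10; the waypoint orders that occur are 1 → 10 → 11 (1); 11 → 10 → 1 (1) — never 11 → 1 → 10.

no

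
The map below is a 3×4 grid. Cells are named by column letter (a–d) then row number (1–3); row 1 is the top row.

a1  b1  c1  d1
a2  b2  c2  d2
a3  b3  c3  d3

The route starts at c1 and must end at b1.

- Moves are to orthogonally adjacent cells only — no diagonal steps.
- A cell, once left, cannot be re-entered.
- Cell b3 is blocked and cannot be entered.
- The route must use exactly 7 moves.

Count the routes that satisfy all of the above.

2

Need simple routes of exactly 7 moves from c1 to b1 (Manhattan distance 1, so 3 moves are spent on a detour and 3 undoing it).
Enumerating: c1 d1 d2 d3 c3 c2 b2 b1 | c1 d1 d2 c2 b2 a2 a1 b1.
That gives 2 routes.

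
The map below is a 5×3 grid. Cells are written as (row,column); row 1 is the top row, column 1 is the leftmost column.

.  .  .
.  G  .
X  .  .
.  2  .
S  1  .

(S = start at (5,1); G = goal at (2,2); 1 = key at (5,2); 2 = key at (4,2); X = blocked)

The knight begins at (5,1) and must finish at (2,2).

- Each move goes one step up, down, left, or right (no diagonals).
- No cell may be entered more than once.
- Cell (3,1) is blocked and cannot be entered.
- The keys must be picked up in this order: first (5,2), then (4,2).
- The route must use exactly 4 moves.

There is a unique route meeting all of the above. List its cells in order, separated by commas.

The waypoints must appear in the order (5,2), (4,2), with no cell reused.
Route from (5,1): right to (5,2), 3× up (reaching (2,2)) — 4 moves in all.
Check: order respected (1 at step 1, 2 at step 2); 4 moves as required.

(5,1), (5,2), (4,2), (3,2), (2,2)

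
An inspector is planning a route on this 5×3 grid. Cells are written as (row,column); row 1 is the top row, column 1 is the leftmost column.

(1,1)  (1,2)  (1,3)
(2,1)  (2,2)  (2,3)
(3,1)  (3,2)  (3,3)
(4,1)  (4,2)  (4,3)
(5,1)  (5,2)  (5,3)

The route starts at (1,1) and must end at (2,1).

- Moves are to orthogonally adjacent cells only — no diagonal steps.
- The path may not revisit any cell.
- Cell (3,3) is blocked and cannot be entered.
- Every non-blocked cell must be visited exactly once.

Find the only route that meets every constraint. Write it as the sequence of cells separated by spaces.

(1,1) (1,2) (1,3) (2,3) (2,2) (3,2) (4,2) (4,3) (5,3) (5,2) (5,1) (4,1) (3,1) (2,1)

Need to visit all 14 open cells exactly once, starting at (1,1) and ending at (2,1).
Cell (1,3) has only two open neighbours ((2,3) and (1,2)), so the path must pass straight through it: one of those is the cell it's entered from and the other is where it exits.
Route from (1,1): right 2 to (1,3), down 1 to (2,3), left 1 to (2,2), down 2 to (4,2), right 1 to (4,3), down 1 to (5,3), left 2 to (5,1), up 3 to (2,1) — 13 moves in all.
Check: all 14 open cells covered.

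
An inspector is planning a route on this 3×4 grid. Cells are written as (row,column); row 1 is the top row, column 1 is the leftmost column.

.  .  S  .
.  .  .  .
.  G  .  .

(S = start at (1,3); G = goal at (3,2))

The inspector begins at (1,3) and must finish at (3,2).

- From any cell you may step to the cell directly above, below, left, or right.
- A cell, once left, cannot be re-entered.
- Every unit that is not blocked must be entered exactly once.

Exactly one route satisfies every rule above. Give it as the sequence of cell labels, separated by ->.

(1,3) -> (1,4) -> (2,4) -> (3,4) -> (3,3) -> (2,3) -> (2,2) -> (1,2) -> (1,1) -> (2,1) -> (3,1) -> (3,2)

Need to visit all 12 open cells exactly once, starting at (1,3) and ending at (3,2).
Cell (3,1) has only two open neighbours ((2,1) and (3,2)), so the path must pass straight through it: one of those is the cell it's entered from and the other is where it exits.
Route from (1,3): right to (1,4), 2× down (reaching (3,4)), left to (3,3), up to (2,3), left to (2,2), up to (1,2), left to (1,1), 2× down (reaching (3,1)), right to (3,2) — 11 moves in all.
Check: all 12 open cells covered.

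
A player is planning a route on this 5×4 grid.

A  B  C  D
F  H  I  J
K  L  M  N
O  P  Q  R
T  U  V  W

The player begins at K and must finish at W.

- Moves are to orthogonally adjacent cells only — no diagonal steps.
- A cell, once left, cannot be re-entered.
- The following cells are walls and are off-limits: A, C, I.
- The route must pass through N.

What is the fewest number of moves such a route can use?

Any route passes through N somewhere between K and W. Summing Manhattan distances along the two legs (K → N → W) gives a lower bound of 3 + 2 = 5 moves.
A route of 5 moves achieves this: K → L → M → N → R → W.
Since 5 matches the lower bound, it is optimal.

5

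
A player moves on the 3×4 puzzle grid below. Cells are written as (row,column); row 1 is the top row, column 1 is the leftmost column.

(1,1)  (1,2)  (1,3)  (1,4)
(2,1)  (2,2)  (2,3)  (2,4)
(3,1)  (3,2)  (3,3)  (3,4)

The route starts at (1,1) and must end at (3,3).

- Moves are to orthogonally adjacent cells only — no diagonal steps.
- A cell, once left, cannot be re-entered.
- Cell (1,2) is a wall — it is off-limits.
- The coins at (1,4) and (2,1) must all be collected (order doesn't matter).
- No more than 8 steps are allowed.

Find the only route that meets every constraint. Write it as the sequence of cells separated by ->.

The budget equals the shortest possible length, so every move has to be on a shortest route through the required cells.
Route from (1,1): down 1 to (2,1), right 2 to (2,3), up 1 to (1,3), right 1 to (1,4), down 2 to (3,4), left 1 to (3,3) — 8 moves in all.
Check: all required cells visited; 8 ≤ 8 moves.

(1,1) -> (2,1) -> (2,2) -> (2,3) -> (1,3) -> (1,4) -> (2,4) -> (3,4) -> (3,3)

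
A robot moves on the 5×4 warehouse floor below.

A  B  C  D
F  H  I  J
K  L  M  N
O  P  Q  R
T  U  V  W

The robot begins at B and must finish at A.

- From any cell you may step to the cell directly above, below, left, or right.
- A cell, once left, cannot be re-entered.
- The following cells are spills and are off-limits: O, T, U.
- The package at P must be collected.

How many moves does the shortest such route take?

Any route passes through P somewhere between B and A. Summing Manhattan distances along the two legs (B → P → A) gives a lower bound of 3 + 4 = 7 moves.
The shortest route satisfying every rule uses 9 moves: B → H → I → M → Q → P → L → K → F → A.
The no-revisit rule (legs can't share cells) pushes the minimum above the 7-move bound; an exhaustive check rules out every length from 7 to 8, leaving 9 as the minimum.

9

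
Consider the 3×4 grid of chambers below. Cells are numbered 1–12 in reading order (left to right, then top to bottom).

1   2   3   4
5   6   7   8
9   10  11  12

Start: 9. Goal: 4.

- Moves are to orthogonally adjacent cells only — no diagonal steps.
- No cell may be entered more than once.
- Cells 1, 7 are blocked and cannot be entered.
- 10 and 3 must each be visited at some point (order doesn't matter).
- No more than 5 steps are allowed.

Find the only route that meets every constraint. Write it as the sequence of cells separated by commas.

Any route must reach 10 and 3 and still end at 4 within 5 moves, so the order of the required stops is forced.
Route from 9: right to 10, 2× up (reaching 2), 2× right (reaching 4) — 5 moves in all.
Check: all required cells visited; 5 ≤ 5 moves.

9, 10, 6, 2, 3, 4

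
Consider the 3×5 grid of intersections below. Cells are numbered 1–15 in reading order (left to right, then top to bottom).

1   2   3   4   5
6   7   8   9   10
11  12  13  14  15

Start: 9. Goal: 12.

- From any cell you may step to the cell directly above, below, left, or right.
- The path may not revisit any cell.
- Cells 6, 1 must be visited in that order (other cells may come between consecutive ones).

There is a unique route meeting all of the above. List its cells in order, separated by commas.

9, 8, 7, 6, 1, 2, 3, 4, 5, 10, 15, 14, 13, 12

The waypoints must appear in the order 6, 1, with no cell reused.
Route from 9: left 3 to 6, up 1 to 1, right 4 to 5, down 2 to 15, left 3 to 12 — 13 moves in all.
Check: order respected (6 at step 3, 1 at step 4).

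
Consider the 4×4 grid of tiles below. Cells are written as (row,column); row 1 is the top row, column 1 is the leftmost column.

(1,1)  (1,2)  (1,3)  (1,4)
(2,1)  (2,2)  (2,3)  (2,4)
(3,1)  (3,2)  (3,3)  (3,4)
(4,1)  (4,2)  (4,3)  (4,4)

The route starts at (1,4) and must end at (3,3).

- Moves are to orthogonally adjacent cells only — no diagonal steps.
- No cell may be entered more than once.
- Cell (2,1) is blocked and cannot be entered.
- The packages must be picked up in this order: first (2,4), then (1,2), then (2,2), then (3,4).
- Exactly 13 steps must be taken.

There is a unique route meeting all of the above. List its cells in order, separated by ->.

(1,4) -> (2,4) -> (2,3) -> (1,3) -> (1,2) -> (2,2) -> (3,2) -> (3,1) -> (4,1) -> (4,2) -> (4,3) -> (4,4) -> (3,4) -> (3,3)

The waypoints must appear in the order (2,4), (1,2), (2,2), (3,4), with no cell reused.
Route from (1,4): down 1 to (2,4), left 1 to (2,3), up 1 to (1,3), left 1 to (1,2), down 2 to (3,2), left 1 to (3,1), down 1 to (4,1), right 3 to (4,4), up 1 to (3,4), left 1 to (3,3) — 13 moves in all.
Check: order respected ((2,4) at step 1, (1,2) at step 4, (2,2) at step 5, (3,4) at step 12); 13 moves as required.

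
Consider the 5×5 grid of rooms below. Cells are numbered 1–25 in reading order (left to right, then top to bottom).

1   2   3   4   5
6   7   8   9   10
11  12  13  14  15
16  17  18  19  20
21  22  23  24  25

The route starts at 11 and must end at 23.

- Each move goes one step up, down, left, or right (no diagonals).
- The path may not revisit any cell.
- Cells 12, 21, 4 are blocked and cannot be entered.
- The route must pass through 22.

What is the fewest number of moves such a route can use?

Any route passes through 22 somewhere between 11 and 23. Summing Manhattan distances along the two legs (11 → 22 → 23) gives a lower bound of 3 + 1 = 4 moves.
A route of 4 moves achieves this: 11 → 16 → 17 → 22 → 23.
Since 4 matches the lower bound, it is optimal.

4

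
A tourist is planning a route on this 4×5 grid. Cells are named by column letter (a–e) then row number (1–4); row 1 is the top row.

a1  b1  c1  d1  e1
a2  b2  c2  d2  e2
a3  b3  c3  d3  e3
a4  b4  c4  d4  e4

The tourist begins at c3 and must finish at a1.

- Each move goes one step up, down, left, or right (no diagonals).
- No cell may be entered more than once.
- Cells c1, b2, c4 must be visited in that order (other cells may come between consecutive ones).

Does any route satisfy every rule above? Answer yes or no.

Ignoring the required order, 330 revisit-free routes from c3 to a1 pass through all of c1, b2, and c4; the waypoint orders that occur are c4 → c1 → b2 (134); c1 → c4 → b2 (54); c4 → b2 → c1 (52); b2 → c4 → c1 (50); b2 → c1 → c4 (40) — never c1 → b2 → c4.

no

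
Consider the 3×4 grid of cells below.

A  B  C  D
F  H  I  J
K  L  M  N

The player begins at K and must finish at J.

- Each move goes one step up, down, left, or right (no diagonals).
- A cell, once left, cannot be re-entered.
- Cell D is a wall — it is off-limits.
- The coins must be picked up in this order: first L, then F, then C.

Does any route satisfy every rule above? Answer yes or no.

yes

One route that works: K → L → H → F → A → B → C → I → J.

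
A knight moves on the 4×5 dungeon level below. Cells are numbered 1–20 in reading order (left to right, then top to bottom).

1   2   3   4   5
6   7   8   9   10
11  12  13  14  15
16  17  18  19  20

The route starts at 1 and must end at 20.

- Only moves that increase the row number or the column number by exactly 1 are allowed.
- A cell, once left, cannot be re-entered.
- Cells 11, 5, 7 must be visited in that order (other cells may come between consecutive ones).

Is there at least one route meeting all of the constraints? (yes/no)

5 lies above 11, so going from 11 to 5 would need an upward move — but moves only go right/down, so 11 cannot be visited before 5.

no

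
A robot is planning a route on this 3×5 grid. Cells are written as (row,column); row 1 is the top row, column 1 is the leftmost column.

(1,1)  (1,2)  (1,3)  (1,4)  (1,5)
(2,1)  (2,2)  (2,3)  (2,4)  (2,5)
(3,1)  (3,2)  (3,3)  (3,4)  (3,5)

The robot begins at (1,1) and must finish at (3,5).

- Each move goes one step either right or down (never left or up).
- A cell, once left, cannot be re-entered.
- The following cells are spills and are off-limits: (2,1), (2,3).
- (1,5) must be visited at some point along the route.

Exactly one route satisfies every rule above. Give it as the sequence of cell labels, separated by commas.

Moves only go right or down, so the column and row indices never decrease.
Route from (1,1): right 4 to (1,5), down 2 to (3,5) — 6 moves in all.
Check: all required cells visited.

(1,1), (1,2), (1,3), (1,4), (1,5), (2,5), (3,5)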